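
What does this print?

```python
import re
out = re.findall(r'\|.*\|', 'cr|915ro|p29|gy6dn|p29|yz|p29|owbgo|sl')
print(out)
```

['|915ro|p29|gy6dn|p29|yz|p29|owbgo|']

Walking the string: at [2:36] → '|915ro|p29|gy6dn|p29|yz|p29|owbgo|'.
`findall` yields the raw match text (1 of them) because the pattern has no groups.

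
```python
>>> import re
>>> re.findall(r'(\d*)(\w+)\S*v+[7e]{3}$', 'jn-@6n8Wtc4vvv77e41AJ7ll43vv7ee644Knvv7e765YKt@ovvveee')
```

[('', 'jn')]

The pattern matches zero or more of a digit (captured); then one or more of a word character (captured); then zero or more of a non-whitespace character; then one or more of a literal 'v'; then exactly 3 of one of [7e]; then anchored at the end.
Walking the string: at [0:54] match 'jn-@6n8Wtc4vvv77e41AJ7ll43vv7ee644Knvv7e765YKt@ovvveee', groups = ('', 'jn').
2 groups means the one result is a tuple of 2 captured strings — 1 here.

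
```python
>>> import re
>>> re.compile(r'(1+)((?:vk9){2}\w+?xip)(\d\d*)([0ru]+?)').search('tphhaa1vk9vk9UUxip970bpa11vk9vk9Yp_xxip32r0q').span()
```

(6, 21)

A non-greedy quantifier consumes as few characters as it can — just enough that the remainder of the pattern still matches from where it stops; whatever follows it matches normally.
The match spans [6:21] → '1vk9vk9UUxip970'.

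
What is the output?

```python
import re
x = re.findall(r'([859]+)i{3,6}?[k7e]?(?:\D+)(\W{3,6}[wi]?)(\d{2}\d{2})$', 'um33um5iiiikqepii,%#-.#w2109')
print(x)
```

[('5', '-.#w', '2109')]

This matches one or more of one of [859] (captured); then 3 to 6 of a literal 'i' (lazy), then optionally one of [k7e]; then one or more of a non-digit (non-capturing group); then 3 to 6 of a non-word character, then optionally one of [wi] (captured); then exactly 2 of a digit, then exactly 2 of a digit (captured); then anchored at the end.
Matches: at [6:28] match '5iiiikqepii,%#-.#w2109', groups = ('5', '-.#w', '2109').
Multiple groups make `findall` return tuples — one 3-tuple for the one match.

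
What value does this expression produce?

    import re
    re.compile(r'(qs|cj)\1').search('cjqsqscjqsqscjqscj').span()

(2, 6)

The backreference `\1` re-matches whatever the first group consumed, character for character.
Unlike `match`, `search` isn't anchored — it looks for the pattern anywhere in the string.
The match spans [2:6] → 'qsqs'.
Captured: group 1 = 'qs'.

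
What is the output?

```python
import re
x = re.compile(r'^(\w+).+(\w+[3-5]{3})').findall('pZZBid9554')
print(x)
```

[('pZZBi', '9554')]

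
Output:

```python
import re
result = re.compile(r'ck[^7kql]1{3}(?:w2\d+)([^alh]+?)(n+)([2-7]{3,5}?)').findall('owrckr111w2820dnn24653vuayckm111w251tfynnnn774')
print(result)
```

This matches the literal 'ck', then any character except [7kql], then exactly 3 of the literal '1'; then the literal 'w2', then one or more of a digit (non-capturing group); then one or more of any character except [alh] (lazy) (captured); then one or more of a literal 'n' (captured); then 3 to 5 of a character in [2-7] (lazy) (captured).
Matches: at [3:20] match 'ckr111w2820dnn246', groups = ('d', 'nn', '246'); at [26:46] match 'ckm111w251tfynnnn774', groups = ('tfy', 'nnnn', '774').
Multiple groups make `findall` return tuples — one 3-tuple for each match.

[('d', 'nn', '246'), ('tfy', 'nnnn', '774')]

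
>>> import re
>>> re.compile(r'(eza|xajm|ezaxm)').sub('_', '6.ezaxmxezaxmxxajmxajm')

'6._xmx_xmx__'

Alternation tries branches left to right and keeps the first one that lets the overall match succeed at that position.
Matches: at [2:5] → 'eza'; at [8:11] → 'eza'; at [14:18] → 'xajm'; at [18:22] → 'xajm'.
Each match is replaced by '_'.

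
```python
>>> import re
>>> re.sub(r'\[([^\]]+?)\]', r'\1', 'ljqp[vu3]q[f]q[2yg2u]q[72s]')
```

'ljqpvu3qfq2yg2uq72s'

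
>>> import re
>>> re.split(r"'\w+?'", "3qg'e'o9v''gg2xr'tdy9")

['3qg', "o9v'", 'tdy9']

Matches to split on: at [3:6] → "'e'"; at [10:17] → "'gg2xr'".
`split` removes every match and returns the 3 fragments in between.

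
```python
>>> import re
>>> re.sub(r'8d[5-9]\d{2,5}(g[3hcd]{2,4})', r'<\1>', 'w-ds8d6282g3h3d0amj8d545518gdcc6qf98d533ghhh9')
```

'w-ds<g3h3d>0amj<gdcc>6qf9<ghhh>9'

Pattern: the literal '8d', then a character in [5-9], then 2 to 5 of a digit; then the literal 'g', then 2 to 4 of one of [3hcd] (captured).
Matches: at [4:15] → '8d6282g3h3d'; at [19:31] → '8d545518gdcc'; at [35:44] → '8d533ghhh'.
`\1` in the replacement pulls in group 1's text for each match.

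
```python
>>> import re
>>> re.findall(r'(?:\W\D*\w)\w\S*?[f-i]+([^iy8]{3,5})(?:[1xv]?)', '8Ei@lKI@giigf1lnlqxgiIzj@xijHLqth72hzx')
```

['Izj@x']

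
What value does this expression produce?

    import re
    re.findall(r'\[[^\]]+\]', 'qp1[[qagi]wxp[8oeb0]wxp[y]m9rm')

['[[qagi]', '[8oeb0]', '[y]']

Matches: at [3:10] → '[[qagi]'; at [13:20] → '[8oeb0]'; at [23:26] → '[y]'.
Since nothing is captured, `findall` lists the 3 matched substrings directly.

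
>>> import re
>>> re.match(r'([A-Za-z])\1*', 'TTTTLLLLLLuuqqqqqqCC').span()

After group 1 captures some text, `\1` only succeeds where that same text appears again.
`re.match` only tries the pattern at the start of the string.
The match spans [0:4] → 'TTTT'.
Captured: group 1 = 'T'.

(0, 4)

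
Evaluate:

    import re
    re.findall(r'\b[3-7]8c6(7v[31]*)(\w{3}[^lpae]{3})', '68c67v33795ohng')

The pattern matches a word boundary (`\b`, zero-width); then a character in [3-7], then the literal '8c6'; then the literal '7v', then zero or more of one of [31] (captured); then exactly 3 of a word character, then exactly 3 of any character except [lpae] (captured).
Scanning left to right: at [0:14] match '68c67v33795ohn', groups = ('7v33', '795ohn').
With 2 capturing groups, `findall` returns a 2-tuple per match.

[('7v33', '795ohn')]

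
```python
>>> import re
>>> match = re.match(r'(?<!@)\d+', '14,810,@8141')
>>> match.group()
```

'14'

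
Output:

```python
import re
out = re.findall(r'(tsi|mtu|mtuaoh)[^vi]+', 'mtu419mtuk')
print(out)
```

['mtu']

Matches: at [0:10] match 'mtu419mtuk', group 1 = 'mtu'.
`findall` collects group 1 from the one match (1 total).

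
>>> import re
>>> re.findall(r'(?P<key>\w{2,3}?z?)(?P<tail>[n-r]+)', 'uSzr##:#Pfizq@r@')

[('uSz', 'r'), ('Pfiz', 'q')]

2 groups means each result is a tuple of 2 captured strings — 2 here.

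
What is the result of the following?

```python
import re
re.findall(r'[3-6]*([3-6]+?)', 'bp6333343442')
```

['4']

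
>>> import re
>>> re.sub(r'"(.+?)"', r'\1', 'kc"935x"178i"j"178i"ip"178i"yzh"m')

With the lazy modifier that quantifier settles for the fewest repetitions that let the rest of the pattern succeed (the atoms after it are unaffected and can still be greedy).
`\1` in the replacement pulls in group 1's text for each match.

'kc935x178ij178iip178iyzhm'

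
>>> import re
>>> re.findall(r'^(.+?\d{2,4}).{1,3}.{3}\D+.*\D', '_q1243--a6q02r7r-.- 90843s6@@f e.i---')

['_q1243']

Pattern: anchored at the start of the string; then one or more of any character (lazy), then 2 to 4 of a digit (captured); then 1 to 3 of any character, then exactly 3 of any character; then one or more of a non-digit, then zero or more of any character, then a non-digit.
Lazy quantifiers expand one character at a time until the remainder of the pattern can match.
Scanning left to right: at [0:37] match '_q1243--a6q02r7r-.- 90843s6@@f e.i---', group 1 = '_q1243'.
One capturing group, so `findall` returns just the captured substring from the one match — 1 in all.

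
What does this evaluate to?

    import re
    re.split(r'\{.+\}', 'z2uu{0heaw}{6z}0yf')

['z2uu', '0yf']

Matches to split on: at [4:15] → '{0heaw}{6z}'.
Splitting on the pattern gives 2 pieces.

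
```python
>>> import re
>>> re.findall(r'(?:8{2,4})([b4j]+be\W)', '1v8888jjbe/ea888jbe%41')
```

['jjbe/', 'jbe%']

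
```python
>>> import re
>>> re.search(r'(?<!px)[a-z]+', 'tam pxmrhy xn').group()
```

Because the assertion is negative and zero-width, positions next to the forbidden text are skipped.
`search` walks the string left to right and returns the first match it finds.
The match spans [0:3] → 'tam'.

'tam'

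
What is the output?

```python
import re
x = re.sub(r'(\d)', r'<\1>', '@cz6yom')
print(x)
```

`\1` in the replacement pulls in group 1's text for each match.

@cz<6>yom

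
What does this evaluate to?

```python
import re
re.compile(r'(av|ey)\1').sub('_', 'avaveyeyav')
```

'__av'

A backreference is literal: `\1` must see the identical characters the first group matched.
Matches: at [0:4] → 'avav'; at [4:8] → 'eyey'.
Each match is replaced by '_'.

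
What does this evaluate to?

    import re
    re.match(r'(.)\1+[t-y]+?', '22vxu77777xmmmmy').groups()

('2',)

A backreference is literal: `\1` must see the identical characters the first group matched.
`re.match` won't scan ahead — the pattern has to work from the very first character.
The match spans [0:3] → '22v'.
Captured: group 1 = '2'.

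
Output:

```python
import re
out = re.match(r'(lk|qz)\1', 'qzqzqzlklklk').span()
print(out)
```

(0, 4)

`re.match` only tries the pattern at the start of the string.
The match spans [0:4] → 'qzqz'.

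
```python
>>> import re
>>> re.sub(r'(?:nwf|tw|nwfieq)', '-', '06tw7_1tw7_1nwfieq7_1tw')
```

'06-7_1-7_1-ieq7_1-'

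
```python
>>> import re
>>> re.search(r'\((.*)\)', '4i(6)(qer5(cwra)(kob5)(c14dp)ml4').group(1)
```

'6)(qer5(cwra)(kob5)(c14dp'

`re.search` tries every starting position until one works.
The match spans [2:29] → '(6)(qer5(cwra)(kob5)(c14dp)'.
Captured: group 1 = '6)(qer5(cwra)(kob5)(c14dp'.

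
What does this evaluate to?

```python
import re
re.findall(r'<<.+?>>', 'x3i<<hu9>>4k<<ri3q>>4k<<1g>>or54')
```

['<<hu9>>', '<<ri3q>>', '<<1g>>']

The `?` after the quantifier makes it lazy — it takes as little as possible before letting the rest of the pattern try.
With no groups in the pattern, `findall` gives back each whole match — 3 here.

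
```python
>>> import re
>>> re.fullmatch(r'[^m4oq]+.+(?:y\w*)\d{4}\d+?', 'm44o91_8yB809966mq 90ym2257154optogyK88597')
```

For `fullmatch`, every character of the input must be accounted for by the pattern.
Here the pattern can't cover the whole string, so the call returns None.

None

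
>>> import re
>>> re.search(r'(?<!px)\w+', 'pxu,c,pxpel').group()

The negative lookaround is zero-width — it rules out positions where the adjacent text would match, without consuming anything.
The match spans [0:3] → 'pxu'.

'pxu'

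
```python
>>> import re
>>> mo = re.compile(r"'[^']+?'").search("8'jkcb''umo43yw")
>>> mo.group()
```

"'jkcb'"

`re.search` scans for the first position where the pattern succeeds.
The match spans [1:7] → "'jkcb'".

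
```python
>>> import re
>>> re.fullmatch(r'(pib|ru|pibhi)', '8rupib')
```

None

`fullmatch` succeeds only if the pattern covers the string from start to end.
Here the string isn't matched end-to-end, so the call returns None.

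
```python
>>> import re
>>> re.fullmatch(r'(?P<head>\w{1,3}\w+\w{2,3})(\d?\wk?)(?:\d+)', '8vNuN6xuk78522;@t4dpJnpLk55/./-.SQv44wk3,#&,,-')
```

None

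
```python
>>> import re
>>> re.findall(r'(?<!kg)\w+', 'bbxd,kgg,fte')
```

A negative assertion filters positions out without eating any characters.
Walking the string: at [0:4] → 'bbxd'; at [5:8] → 'kgg'; at [9:12] → 'fte'.
`findall` yields the raw match text (3 of them) because the pattern has no groups.

['bbxd', 'kgg', 'fte']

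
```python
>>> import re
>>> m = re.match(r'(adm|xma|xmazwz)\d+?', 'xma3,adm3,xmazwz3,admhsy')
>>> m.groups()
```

('xma',)

The match spans [0:4] → 'xma3'.
Captured: group 1 = 'xma'.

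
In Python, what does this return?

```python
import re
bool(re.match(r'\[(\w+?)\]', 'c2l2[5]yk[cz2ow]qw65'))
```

`re.match` only tries the pattern at the start of the string.
Here position 0 doesn't satisfy it, so the call returns None, and `bool(None)` is False.

False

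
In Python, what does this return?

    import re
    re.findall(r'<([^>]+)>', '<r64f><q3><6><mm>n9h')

['r64f', 'q3', '6', 'mm']

Scanning left to right: at [0:6] match '<r64f>', group 1 = 'r64f'; at [6:10] match '<q3>', group 1 = 'q3'; at [10:13] match '<6>', group 1 = '6'; at [13:17] match '<mm>', group 1 = 'mm'.
Because there's exactly one group, `findall` drops the full match and keeps group 1 from each hit.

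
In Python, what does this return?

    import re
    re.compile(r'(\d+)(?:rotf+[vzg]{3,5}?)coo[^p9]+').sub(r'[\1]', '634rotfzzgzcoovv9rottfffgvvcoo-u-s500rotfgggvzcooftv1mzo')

This matches one or more of a digit (captured); then the literal 'rot', then one or more of a literal 'f', then 3 to 5 of one of [vzg] (lazy) (non-capturing group); then the literal 'coo', then one or more of any character except [p9].
Matches: at [0:16] → '634rotfzzgzcoovv'; at [34:56] → '500rotfgggvzcooftv1mzo'.
`\1` in the replacement pulls in group 1's text for each match.

'[634]9rottfffgvvcoo-u-s[500]'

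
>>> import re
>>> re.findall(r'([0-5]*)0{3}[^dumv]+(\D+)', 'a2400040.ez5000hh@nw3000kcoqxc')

[('24', 'c')]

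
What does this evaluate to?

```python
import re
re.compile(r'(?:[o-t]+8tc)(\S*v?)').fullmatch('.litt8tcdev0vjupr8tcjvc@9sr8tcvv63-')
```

The pattern matches one or more of a character in [o-t], then the literal '8tc' (non-capturing group); then zero or more of a non-whitespace character, then optionally a literal 'v' (captured).
For `fullmatch`, every character of the input must be accounted for by the pattern.
Here there's no way to consume every character, so the call returns None.

None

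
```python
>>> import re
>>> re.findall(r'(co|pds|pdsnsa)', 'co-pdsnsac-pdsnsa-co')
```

Alternation isn't longest-match — the leftmost alternative that fits at this position is chosen.
Matches: at [0:2] match 'co', group 1 = 'co'; at [3:6] match 'pds', group 1 = 'pds'; at [11:14] match 'pds', group 1 = 'pds'; at [18:20] match 'co', group 1 = 'co'.
With a single group, `findall` returns only what that group captured — 4 items.

['co', 'pds', 'pds', 'co']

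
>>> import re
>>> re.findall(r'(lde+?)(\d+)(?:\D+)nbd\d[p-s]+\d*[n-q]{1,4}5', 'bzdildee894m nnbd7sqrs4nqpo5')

[('ldee', '894')]

Pattern: the literal 'ld', then one or more of a literal 'e' (lazy) (captured); then one or more of a digit (captured); then one or more of a non-digit (non-capturing group); then the literal 'nbd', then a digit, then one or more of a character in [p-s]; then zero or more of a digit, then 1 to 4 of a character in [n-q], then a literal '5'.
2 groups means the one result is a tuple of 2 captured strings — 1 here.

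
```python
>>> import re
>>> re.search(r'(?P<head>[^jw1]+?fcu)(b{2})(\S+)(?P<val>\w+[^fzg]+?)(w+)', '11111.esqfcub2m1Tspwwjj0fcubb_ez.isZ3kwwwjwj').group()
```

The pattern matches one or more of any character except [jw1] (lazy), then the literal 'fcu' (captured as 'head'); then exactly 2 of a literal 'b' (captured); then one or more of a non-whitespace character (captured); then one or more of a word character, then one or more of any character except [fzg] (lazy) (captured as 'val'); then one or more of a literal 'w' (captured).
`search` walks the string left to right and returns the first match it finds.
The match spans [23:43] → '0fcubb_ez.isZ3kwwwjw'.
Captured: group 1 = '0fcu', group 2 = 'bb', group 3 = '_ez.isZ3kww', group 4 = 'wj', group 5 = 'w'.

'0fcubb_ez.isZ3kwwwjw'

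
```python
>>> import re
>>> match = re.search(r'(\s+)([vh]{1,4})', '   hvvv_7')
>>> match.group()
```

'   hvvv'

The match spans [0:7] → '   hvvv'.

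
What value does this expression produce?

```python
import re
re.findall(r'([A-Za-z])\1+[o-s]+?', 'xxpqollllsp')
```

After group 1 captures some text, `\1` only succeeds where that same text appears again.
Because there's exactly one group, `findall` drops the full match and keeps group 1 from each hit.

['x', 'l']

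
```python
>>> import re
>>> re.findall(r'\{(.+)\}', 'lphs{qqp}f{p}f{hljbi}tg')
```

['qqp}f{p}f{hljbi']

Matches: at [4:21] match '{qqp}f{p}f{hljbi}', group 1 = 'qqp}f{p}f{hljbi'.
`findall` collects group 1 from the one match (1 total).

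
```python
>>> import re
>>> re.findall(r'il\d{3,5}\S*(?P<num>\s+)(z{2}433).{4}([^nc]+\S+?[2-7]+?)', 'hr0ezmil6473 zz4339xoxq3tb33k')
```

This matches the literal 'il', then 3 to 5 of a digit, then zero or more of a non-whitespace character; then one or more of whitespace (captured as 'num'); then exactly 2 of a literal 'z', then the literal '433' (captured); then exactly 4 of any character; then one or more of any character except [nc], then one or more of a non-whitespace character (lazy), then one or more of a character in [2-7] (lazy) (captured).
Matches: at [6:28] match 'il6473 zz4339xoxq3tb33', groups = (' ', 'zz433', 'q3tb33').
With 3 capturing groups, `findall` returns a 3-tuple per match.

[(' ', 'zz433', 'q3tb33')]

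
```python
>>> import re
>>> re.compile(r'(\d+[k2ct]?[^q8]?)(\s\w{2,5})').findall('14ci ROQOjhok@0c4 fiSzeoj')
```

[('14ci', ' ROQOj'), ('0c4', ' fiSze')]

This matches one or more of a digit, then optionally one of [k2ct], then optionally any character except [q8] (captured); then whitespace, then 2 to 5 of a word character (captured).
`findall` packs the 2 group values into a tuple for every match.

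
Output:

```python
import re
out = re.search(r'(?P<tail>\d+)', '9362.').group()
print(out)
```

9362

The pattern matches one or more of a digit (captured as 'tail').
The match spans [0:4] → '9362'.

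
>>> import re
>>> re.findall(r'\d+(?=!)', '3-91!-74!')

['91', '74']

The positive lookaround only admits positions where the adjacent text matches; those characters stay outside the span.
Since nothing is captured, `findall` lists the 2 matched substrings directly.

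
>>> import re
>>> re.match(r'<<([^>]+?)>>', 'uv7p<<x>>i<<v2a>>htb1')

None

With `match`, the pattern is implicitly anchored at the beginning.
Here position 0 doesn't satisfy it, so the call returns None.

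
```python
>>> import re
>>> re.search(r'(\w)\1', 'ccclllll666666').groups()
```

The match spans [0:2] → 'cc'.
Captured: group 1 = 'c'.

('c',)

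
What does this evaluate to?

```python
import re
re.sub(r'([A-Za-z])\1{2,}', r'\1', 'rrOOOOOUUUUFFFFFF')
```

'rrOUF'

The backreference `\1` re-matches whatever the first group consumed, character for character.
Matches: at [2:7] → 'OOOOO'; at [7:11] → 'UUUU'; at [11:17] → 'FFFFFF'.
Each match is replaced using the text its own group 1 captured.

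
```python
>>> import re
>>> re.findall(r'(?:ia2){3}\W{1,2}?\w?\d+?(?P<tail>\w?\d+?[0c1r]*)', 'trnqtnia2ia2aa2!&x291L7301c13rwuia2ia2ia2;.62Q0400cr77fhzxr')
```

['Q0']

The pattern matches the literal 'ia2' repeated 3 times, then 1 to 2 of a non-word character (lazy), then optionally a word character; then one or more of a digit (lazy); then optionally a word character, then one or more of a digit (lazy), then zero or more of one of [0c1r] (captured as 'tail').
The `?` after the quantifier makes it lazy — it takes as little as possible before letting the rest of the pattern try.
Scanning left to right: at [32:47] match 'ia2ia2ia2;.62Q0', group 1 = 'Q0'.
One capturing group, so `findall` returns just the captured substring from the one match — 1 in all.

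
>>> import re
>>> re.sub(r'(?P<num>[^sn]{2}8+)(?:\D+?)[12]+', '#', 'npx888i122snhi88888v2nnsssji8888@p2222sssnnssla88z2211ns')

'n#sn#nnsss#sssnnss#ns'

This matches exactly 2 of any character except [sn], then one or more of a literal '8' (captured as 'num'); then one or more of a non-digit (lazy) (non-capturing group); then one or more of one of [12].
Every occurrence is swapped for '#'.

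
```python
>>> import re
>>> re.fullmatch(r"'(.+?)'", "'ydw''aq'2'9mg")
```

For `fullmatch`, every character of the input must be accounted for by the pattern.
Here there's no way to consume every character, so the call returns None.

None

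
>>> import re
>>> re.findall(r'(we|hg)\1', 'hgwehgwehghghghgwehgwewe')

['hg', 'hg', 'we']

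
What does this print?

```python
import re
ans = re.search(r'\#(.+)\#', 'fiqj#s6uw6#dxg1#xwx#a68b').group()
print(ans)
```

The match spans [4:20] → '#s6uw6#dxg1#xwx#'.

#s6uw6#dxg1#xwx#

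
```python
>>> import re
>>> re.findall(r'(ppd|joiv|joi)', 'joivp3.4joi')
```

Alternation tries branches left to right and keeps the first one that lets the overall match succeed at that position.
Because there's exactly one group, `findall` drops the full match and keeps group 1 from each hit.

['joiv', 'joi']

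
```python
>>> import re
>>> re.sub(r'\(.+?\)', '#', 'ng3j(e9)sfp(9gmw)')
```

Matches: at [4:8] → '(e9)'; at [11:17] → '(9gmw)'.
`sub` substitutes '#' at each match site.

'ng3j#sfp#'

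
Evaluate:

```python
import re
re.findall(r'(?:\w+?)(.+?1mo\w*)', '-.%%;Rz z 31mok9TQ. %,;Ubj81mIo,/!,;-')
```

With the lazy modifier that quantifier settles for the fewest repetitions that let the rest of the pattern succeed (the atoms after it are unaffected and can still be greedy).
One capturing group, so `findall` returns just the captured substring from the one match — 1 in all.

['z z 31mok9TQ']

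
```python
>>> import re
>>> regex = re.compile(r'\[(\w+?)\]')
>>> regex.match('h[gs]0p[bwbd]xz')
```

None

With `match`, the pattern is implicitly anchored at the beginning.
Here the string doesn't start with a match, so the call returns None.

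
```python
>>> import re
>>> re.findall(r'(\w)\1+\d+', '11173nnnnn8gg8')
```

['1', 'n', 'g']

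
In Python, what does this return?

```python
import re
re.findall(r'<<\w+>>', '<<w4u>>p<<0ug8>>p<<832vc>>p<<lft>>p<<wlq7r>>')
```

['<<w4u>>', '<<0ug8>>', '<<832vc>>', '<<lft>>', '<<wlq7r>>']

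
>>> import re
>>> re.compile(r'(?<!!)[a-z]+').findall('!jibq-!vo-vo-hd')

['ibq', 'o', 'vo', 'hd']

A negative assertion filters positions out without eating any characters.
Scanning left to right: at [2:5] → 'ibq'; at [8:9] → 'o'; at [10:12] → 'vo'; at [13:15] → 'hd'.
Since nothing is captured, `findall` lists the 4 matched substrings directly.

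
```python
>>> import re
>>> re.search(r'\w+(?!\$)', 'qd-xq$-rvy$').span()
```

A negative assertion filters positions out without eating any characters.
The match spans [0:2] → 'qd'.

(0, 2)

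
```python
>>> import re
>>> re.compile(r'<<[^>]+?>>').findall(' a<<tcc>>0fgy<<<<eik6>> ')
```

['<<tcc>>', '<<<<eik6>>']

Matches: at [2:9] → '<<tcc>>'; at [13:23] → '<<<<eik6>>'.
No capturing groups, so `findall` returns the 2 full match strings.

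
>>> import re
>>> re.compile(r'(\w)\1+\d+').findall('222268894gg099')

The backreference `\1` re-matches whatever the first group consumed, character for character.
One capturing group, so `findall` returns just the captured substring from each match — 2 in all.

['2', 'g']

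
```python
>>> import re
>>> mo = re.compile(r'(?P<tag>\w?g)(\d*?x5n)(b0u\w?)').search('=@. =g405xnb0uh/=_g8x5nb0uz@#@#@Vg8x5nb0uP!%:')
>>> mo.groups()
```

('_g', '8x5n', 'b0uz')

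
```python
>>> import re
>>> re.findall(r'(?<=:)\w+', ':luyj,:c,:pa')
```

['luyj', 'c', 'pa']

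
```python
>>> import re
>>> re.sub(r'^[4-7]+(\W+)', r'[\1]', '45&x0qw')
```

Pattern: anchored at the start of the string; then one or more of a character in [4-7]; then one or more of a non-word character (captured).
Matches: at [0:3] → '45&'.
Each match is replaced using the text its own group 1 captured.

'[&]x0qw'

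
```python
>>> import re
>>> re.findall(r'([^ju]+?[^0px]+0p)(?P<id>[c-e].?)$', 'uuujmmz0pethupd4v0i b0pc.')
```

[('pd4v0i b0p', 'c.')]

`findall` packs the 2 group values into a tuple for every match.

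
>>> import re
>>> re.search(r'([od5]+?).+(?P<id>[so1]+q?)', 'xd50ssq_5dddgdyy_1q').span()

(1, 19)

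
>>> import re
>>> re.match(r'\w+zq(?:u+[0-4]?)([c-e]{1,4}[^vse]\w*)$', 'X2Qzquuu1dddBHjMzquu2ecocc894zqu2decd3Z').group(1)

The pattern matches one or more of a word character, then the literal 'zq'; then one or more of the literal 'u', then optionally a character in [0-4] (non-capturing group); then 1 to 4 of a character in [c-e], then any character except [vse], then zero or more of a word character (captured); then anchored at the end.
`re.match` won't scan ahead — the pattern has to work from the very first character.
The match spans [0:39] → 'X2Qzquuu1dddBHjMzquu2ecocc894zqu2decd3Z'.
Captured: group 1 = 'decd3Z'.

'decd3Z'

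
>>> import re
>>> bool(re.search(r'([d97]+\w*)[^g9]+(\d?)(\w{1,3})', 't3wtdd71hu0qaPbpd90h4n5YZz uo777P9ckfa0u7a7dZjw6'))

True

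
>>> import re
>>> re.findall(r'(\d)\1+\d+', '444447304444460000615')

['4']

A backreference is literal: `\1` must see the identical characters the first group matched.
Scanning left to right: at [0:21] match '444447304444460000615', group 1 = '4'.
Because there's exactly one group, `findall` drops the full match and keeps group 1 from the one hit.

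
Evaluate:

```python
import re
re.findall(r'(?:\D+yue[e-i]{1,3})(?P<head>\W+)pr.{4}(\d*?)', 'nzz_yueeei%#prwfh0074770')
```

Pattern: one or more of a non-digit, then the literal 'yue', then 1 to 3 of a character in [e-i] (non-capturing group); then one or more of a non-word character (captured as 'head'); then the literal 'pr', then exactly 4 of any character; then zero or more of a digit (lazy) (captured).
Multiple groups make `findall` return tuples — one 2-tuple for the one match.

[('%#', '')]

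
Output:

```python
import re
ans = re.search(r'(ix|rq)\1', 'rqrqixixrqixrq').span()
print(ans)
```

(0, 4)

The backreference `\1` re-matches whatever the first group consumed, character for character.
`re.search` tries every starting position until one works.
The match spans [0:4] → 'rqrq'.
Captured: group 1 = 'rq'.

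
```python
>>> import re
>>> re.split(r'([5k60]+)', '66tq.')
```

['', '66', 'tq.']

This matches one or more of one of [5k60] (captured).
Because the pattern has a capturing group, `split` also inserts each captured text between the pieces.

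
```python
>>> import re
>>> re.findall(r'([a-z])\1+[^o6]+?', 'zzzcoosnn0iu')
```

`\1` has to match the exact text group 1 already captured.
Walking the string: at [0:4] match 'zzzc', group 1 = 'z'; at [4:7] match 'oos', group 1 = 'o'; at [7:10] match 'nn0', group 1 = 'n'.
One capturing group, so `findall` returns just the captured substring from each match — 3 in all.

['z', 'o', 'n']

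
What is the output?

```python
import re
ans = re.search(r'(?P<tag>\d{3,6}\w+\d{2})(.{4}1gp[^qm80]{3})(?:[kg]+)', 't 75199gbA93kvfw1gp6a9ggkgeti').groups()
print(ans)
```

('75199gbA93', 'kvfw1gp6a9')

The match spans [2:26] → '75199gbA93kvfw1gp6a9ggkg'.
Captured: group 1 = '75199gbA93', group 2 = 'kvfw1gp6a9'.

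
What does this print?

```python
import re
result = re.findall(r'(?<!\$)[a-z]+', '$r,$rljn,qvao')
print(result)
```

['ljn', 'qvao']

The negative lookaround is zero-width — it rules out positions where the adjacent text would match, without consuming anything.
Since nothing is captured, `findall` lists the 2 matched substrings directly.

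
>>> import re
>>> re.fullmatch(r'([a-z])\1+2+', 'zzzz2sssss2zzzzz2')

None

`\1` has to match the exact text group 1 already captured.
`re.fullmatch` requires the pattern to consume the entire string.
Here there's no way to consume every character, so the call returns None.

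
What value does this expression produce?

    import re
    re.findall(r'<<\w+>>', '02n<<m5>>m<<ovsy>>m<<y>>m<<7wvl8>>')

['<<m5>>', '<<ovsy>>', '<<y>>', '<<7wvl8>>']

With no groups in the pattern, `findall` gives back each whole match — 4 here.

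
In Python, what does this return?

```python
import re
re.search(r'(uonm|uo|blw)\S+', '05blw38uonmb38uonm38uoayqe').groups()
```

('blw',)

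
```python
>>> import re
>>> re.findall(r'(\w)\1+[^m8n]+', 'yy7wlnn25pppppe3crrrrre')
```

['y', 'n']

`\1` is not a pattern — it's the concrete string captured by group 1, re-applied verbatim.
One capturing group, so `findall` returns just the captured substring from each match — 2 in all.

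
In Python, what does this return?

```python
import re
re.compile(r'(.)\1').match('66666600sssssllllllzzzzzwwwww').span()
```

(0, 2)

A backreference is literal: `\1` must see the identical characters the first group matched.
`re.match` only tries the pattern at the start of the string.
The match spans [0:2] → '66'.
Captured: group 1 = '6'.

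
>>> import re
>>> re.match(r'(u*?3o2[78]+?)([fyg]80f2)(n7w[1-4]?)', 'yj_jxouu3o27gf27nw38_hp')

None

This matches zero or more of a literal 'u' (lazy), then the literal '3o2', then one or more of one of [78] (lazy) (captured); then one of [fyg], then the literal '80', then the literal 'f2' (captured); then the literal 'n7w', then optionally a character in [1-4] (captured).
With `match`, the pattern is implicitly anchored at the beginning.
Here the pattern fails at index 0, so the call returns None.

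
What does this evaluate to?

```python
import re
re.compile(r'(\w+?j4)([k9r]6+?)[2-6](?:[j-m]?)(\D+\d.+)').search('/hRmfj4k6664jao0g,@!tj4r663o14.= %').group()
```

Pattern: one or more of a word character (lazy), then the literal 'j4' (captured); then one of [k9r], then one or more of a literal '6' (lazy) (captured); then a character in [2-6]; then optionally a character in [j-m] (non-capturing group); then one or more of a non-digit, then a digit, then one or more of any character (captured).
The match spans [1:34] → 'hRmfj4k6664jao0g,@!tj4r663o14.= %'.

'hRmfj4k6664jao0g,@!tj4r663o14.= %'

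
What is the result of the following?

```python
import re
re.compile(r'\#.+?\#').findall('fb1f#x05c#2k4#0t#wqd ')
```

['#x05c#', '#0t#']

Walking the string: at [4:10] → '#x05c#'; at [13:17] → '#0t#'.
With no groups in the pattern, `findall` gives back each whole match — 2 here.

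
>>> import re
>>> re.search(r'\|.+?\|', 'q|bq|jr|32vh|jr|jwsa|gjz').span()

(1, 5)

`re.search` tries every starting position until one works.
The match spans [1:5] → '|bq|'.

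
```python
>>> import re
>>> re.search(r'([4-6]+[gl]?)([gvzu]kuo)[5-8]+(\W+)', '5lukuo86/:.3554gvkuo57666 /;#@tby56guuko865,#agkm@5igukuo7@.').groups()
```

This matches one or more of a character in [4-6], then optionally one of [gl] (captured); then one of [gvzu], then the literal 'ku', then the literal 'o' (captured); then one or more of a character in [5-8]; then one or more of a non-word character (captured).
Unlike `match`, `search` isn't anchored — it looks for the pattern anywhere in the string.
The match spans [0:11] → '5lukuo86/:.'.
Captured: group 1 = '5l', group 2 = 'ukuo', group 3 = '/:.'.

('5l', 'ukuo', '/:.')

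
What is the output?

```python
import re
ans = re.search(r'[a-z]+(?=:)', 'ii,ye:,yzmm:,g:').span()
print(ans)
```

(3, 5)

The positive lookaround only admits positions where the adjacent text matches; those characters stay outside the span.
`re.search` scans for the first position where the pattern succeeds.
The match spans [3:5] → 'ye'.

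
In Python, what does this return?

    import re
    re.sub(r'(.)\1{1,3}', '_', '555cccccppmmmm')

After group 1 captures some text, `\1` only succeeds where that same text appears again.
Matches: at [0:3] → '555'; at [3:7] → 'cccc'; at [8:10] → 'pp'; at [10:14] → 'mmmm'.
`sub` substitutes '_' at each match site.

'__c__'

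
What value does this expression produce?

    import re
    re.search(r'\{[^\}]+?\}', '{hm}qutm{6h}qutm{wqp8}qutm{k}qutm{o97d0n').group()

'{hm}'

Unlike `match`, `search` isn't anchored — it looks for the pattern anywhere in the string.
The match spans [0:4] → '{hm}'.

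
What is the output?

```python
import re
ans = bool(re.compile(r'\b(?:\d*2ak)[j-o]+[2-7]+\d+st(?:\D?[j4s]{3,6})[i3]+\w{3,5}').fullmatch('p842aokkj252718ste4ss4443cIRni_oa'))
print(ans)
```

`fullmatch` succeeds only if the pattern covers the string from start to end.
Here there's no way to consume every character, so the call returns None, and `bool(None)` is False.

False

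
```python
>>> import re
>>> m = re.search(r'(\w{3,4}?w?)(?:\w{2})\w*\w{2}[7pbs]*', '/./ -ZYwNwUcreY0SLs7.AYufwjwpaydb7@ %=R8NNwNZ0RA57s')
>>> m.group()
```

'ZYwNwUcreY0SLs7'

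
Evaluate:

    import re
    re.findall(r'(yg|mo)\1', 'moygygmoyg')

['yg']

`\1` has to match the exact text group 1 already captured.
Because there's exactly one group, `findall` drops the full match and keeps group 1 from the one hit.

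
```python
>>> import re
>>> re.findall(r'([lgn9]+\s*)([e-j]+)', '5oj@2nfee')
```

[('n', 'fee')]

Pattern: one or more of one of [lgn9], then zero or more of whitespace (captured); then one or more of a character in [e-j] (captured).
Walking the string: at [5:9] match 'nfee', groups = ('n', 'fee').
2 groups means the one result is a tuple of 2 captured strings — 1 here.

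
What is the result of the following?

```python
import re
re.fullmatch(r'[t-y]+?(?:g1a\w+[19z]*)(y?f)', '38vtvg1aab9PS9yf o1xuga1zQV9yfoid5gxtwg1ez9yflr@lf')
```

None

`re.fullmatch` requires the pattern to consume the entire string.
Here there's no way to consume every character, so the call returns None.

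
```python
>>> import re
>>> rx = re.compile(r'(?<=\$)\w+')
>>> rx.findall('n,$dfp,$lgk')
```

['dfp', 'lgk']

Lookahead/lookbehind check context without consuming it, so the matched span excludes the asserted characters.
Scanning left to right: at [3:6] → 'dfp'; at [8:11] → 'lgk'.
No capturing groups, so `findall` returns the 2 full match strings.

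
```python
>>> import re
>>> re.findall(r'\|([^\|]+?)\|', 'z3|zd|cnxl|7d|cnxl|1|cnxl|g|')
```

`findall` collects group 1 from each match (4 total).

['zd', '7d', '1', 'g']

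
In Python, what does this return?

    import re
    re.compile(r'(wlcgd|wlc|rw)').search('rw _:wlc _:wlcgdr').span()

(0, 2)

Unlike `match`, `search` isn't anchored — it looks for the pattern anywhere in the string.
The match spans [0:2] → 'rw'.
Captured: group 1 = 'rw'.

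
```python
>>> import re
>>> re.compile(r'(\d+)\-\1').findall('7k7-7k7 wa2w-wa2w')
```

The backreference `\1` re-matches whatever the first group consumed, character for character.
Matches: at [2:5] match '7-7', group 1 = '7'.
`findall` collects group 1 from the one match (1 total).

['7']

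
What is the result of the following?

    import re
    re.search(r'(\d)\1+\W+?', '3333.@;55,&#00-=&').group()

After group 1 captures some text, `\1` only succeeds where that same text appears again.
The match spans [0:5] → '3333.'.

'3333.'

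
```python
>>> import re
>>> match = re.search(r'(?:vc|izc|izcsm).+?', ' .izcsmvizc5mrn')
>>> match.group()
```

`|` is ordered: at each position the engine commits to the first alternative that works.
`search` walks the string left to right and returns the first match it finds.
The match spans [2:6] → 'izcs'.

'izcs'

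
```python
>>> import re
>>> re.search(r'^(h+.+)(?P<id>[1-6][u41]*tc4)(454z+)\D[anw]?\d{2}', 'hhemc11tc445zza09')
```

This matches anchored at the start of the string; then one or more of the literal 'h', then one or more of any character (captured); then a character in [1-6], then zero or more of one of [u41], then the literal 'tc4' (captured as 'id'); then the literal '454', then one or more of a literal 'z' (captured); then a non-digit, then optionally one of [anw], then exactly 2 of a digit.
`re.search` tries every starting position until one works.
Here no position works, so the call returns None.

None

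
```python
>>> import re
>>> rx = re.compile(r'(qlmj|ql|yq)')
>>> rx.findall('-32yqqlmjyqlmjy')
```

['yq', 'qlmj', 'yq']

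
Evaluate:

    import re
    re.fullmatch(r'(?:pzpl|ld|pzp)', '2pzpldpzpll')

`re.fullmatch` requires the pattern to consume the entire string.
Here the string isn't matched end-to-end, so the call returns None.

None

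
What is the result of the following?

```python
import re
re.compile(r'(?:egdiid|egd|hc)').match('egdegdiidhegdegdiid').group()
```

`re.match` won't scan ahead — the pattern has to work from the very first character.
The match spans [0:3] → 'egd'.

'egd'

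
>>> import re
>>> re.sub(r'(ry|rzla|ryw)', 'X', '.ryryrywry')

Alternation tries branches left to right and keeps the first one that lets the overall match succeed at that position.
Matches: at [1:3] → 'ry'; at [3:5] → 'ry'; at [5:7] → 'ry'; at [8:10] → 'ry'.
Every occurrence is swapped for 'X'.

'.XXXwX'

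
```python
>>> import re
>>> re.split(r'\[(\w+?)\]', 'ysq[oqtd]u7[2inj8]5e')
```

`re.split` interleaves the captured-group text with the surrounding fragments.

['ysq', 'oqtd', 'u7', '2inj8', '5e']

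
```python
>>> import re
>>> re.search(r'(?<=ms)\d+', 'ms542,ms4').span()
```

Because the assertion is zero-width, the text it checks is not consumed and won't appear in the result.
The match spans [2:5] → '542'.

(2, 5)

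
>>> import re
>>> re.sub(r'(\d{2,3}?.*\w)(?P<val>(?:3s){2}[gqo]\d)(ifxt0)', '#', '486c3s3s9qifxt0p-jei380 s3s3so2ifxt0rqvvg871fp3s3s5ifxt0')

'#rqvvg871fp3s3s5ifxt0'

The pattern matches 2 to 3 of a digit (lazy), then zero or more of any character, then a word character (captured); then the literal '3s' repeated 2 times, then one of [gqo], then a digit (captured as 'val'); then the literal 'ifx', then the literal 't0' (captured).
Matches: at [0:36] → '486c3s3s9qifxt0p-jei380 s3s3so2ifxt0'.
Each match is replaced by '#'.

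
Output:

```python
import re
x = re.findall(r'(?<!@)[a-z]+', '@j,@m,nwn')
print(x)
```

['nwn']

Because the assertion is negative and zero-width, positions next to the forbidden text are skipped.
No capturing groups, so `findall` returns the 1 full match string.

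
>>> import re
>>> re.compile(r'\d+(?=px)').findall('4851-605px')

['605']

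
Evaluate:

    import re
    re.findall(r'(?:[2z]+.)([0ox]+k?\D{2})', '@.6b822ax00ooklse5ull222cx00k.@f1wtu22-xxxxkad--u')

['x00ookls', 'x00k.@', 'xxxxkad']

The pattern matches one or more of one of [2z], then any character (non-capturing group); then one or more of one of [0ox], then optionally the literal 'k', then exactly 2 of a non-digit (captured).
Because there's exactly one group, `findall` drops the full match and keeps group 1 from each hit.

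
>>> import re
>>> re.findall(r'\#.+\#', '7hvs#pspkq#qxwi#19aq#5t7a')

Walking the string: at [4:21] → '#pspkq#qxwi#19aq#'.
Since nothing is captured, `findall` lists the 1 matched substring directly.

['#pspkq#qxwi#19aq#']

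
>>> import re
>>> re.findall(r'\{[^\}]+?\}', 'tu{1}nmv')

['{1}']

Scanning left to right: at [2:5] → '{1}'.
`findall` yields the raw match text (1 of them) because the pattern has no groups.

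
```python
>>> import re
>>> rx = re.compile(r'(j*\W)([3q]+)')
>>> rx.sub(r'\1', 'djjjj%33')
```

'djjjj%'

The pattern matches zero or more of a literal 'j', then a non-word character (captured); then one or more of one of [3q] (captured).
Matches: at [1:8] → 'jjjj%33'.
`\1` in the replacement pulls in group 1's text for each match.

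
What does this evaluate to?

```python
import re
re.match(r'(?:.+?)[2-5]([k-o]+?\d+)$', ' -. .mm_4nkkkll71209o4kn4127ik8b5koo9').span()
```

`re.match` only tries the pattern at the start of the string.
The match spans [0:37] → ' -. .mm_4nkkkll71209o4kn4127ik8b5koo9'.

(0, 37)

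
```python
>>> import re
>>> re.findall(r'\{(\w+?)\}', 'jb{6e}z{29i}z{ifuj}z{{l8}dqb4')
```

Walking the string: at [2:6] match '{6e}', group 1 = '6e'; at [7:12] match '{29i}', group 1 = '29i'; at [13:19] match '{ifuj}', group 1 = 'ifuj'; at [21:25] match '{l8}', group 1 = 'l8'.
With a single group, `findall` returns only what that group captured — 4 items.

['6e', '29i', 'ifuj', 'l8']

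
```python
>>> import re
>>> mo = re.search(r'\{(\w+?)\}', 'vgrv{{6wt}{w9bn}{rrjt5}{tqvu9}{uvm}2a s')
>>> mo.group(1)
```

The match spans [5:10] → '{6wt}'.
Captured: group 1 = '6wt'.

'6wt'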